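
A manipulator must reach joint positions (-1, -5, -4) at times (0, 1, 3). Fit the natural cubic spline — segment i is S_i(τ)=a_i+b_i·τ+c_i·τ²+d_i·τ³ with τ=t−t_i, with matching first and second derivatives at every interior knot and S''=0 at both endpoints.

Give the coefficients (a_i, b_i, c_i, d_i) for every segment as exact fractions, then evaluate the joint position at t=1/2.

Δ: Δ0=-4, Δ1=1/2
row 1: diag=6, rhs=27; c'=1/3, d'=9/2
back: M1=9/2
M: M0=0, M1=9/2, M2=0
seg 0: a=-1, c=M0/2=0, d=(M1−M0)/(6·1)=3/4, b=Δ0−h0·(2M0+M1)/6=-19/4
seg 1: a=-5, c=M1/2=9/4, d=(M2−M1)/(6·2)=-3/8, b=Δ1−h1·(2M1+M2)/6=-5/2
t_q=1/2 → seg 0, τ=1/2; S=-1+-19/4·τ+0·τ²+3/4·τ³=-105/32

  seg 0: a=-1 b=-19/4 c=0 d=3/4
  seg 1: a=-5 b=-5/2 c=9/4 d=-3/8
S(1/2) = -105/32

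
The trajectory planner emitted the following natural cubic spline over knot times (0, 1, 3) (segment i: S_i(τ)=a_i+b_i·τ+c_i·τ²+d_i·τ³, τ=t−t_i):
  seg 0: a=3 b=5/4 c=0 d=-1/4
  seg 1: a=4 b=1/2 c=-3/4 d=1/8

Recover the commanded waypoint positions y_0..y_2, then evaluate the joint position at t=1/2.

y_0=3 y_1=4 y_2=3
S(1/2) = 115/32

y_0 = S_0(0) = a_0 = 3
y_1 = S_1(0) = a_1 = 4
y_2 = S_1(2) = 3
t_q=1/2 is in segment 0 (τ=1/2); S_0(τ)=115/32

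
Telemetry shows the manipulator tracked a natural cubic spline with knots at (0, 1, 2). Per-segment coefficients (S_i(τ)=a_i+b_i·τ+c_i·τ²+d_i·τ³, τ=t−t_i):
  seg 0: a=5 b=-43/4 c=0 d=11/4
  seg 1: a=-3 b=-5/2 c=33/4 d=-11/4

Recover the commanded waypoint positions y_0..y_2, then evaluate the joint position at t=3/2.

y_0=5 y_1=-3 y_2=0
S(3/2) = -81/32

y_0 = S_0(0) = a_0 = 5
y_1 = S_1(0) = a_1 = -3
y_2 = S_1(1) = 0
t_q=3/2 is in segment 1 (τ=1/2); S_1(τ)=-81/32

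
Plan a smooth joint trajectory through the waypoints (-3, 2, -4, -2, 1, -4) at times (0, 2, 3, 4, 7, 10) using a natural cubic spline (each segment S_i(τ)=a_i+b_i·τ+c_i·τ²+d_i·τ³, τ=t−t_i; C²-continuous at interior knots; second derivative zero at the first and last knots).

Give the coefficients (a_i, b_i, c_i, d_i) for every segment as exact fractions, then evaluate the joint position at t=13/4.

  seg 0: a=-3 b=23869/3858 c=0 d=-1778/1929
  seg 1: a=2 b=-18803/3858 c=-3556/643 d=16991/3858
  seg 2: a=-4 b=-5251/1929 c=9879/1286 d=-11419/3858
  seg 3: a=-2 b=14515/3858 c=-770/643 d=3203/34722
  seg 4: a=1 b=-1798/1929 c=-1417/3858 d=1417/34722
S(13/4) = -349517/82304

Δ: Δ0=5/2, Δ1=-6, Δ2=2, Δ3=1, Δ4=-5/3
row 1: diag=6, rhs=-51; c'=1/6, d'=-17/2
row 2: denom=4−1·1/6=23/6; d'=(48−1·-17/2)/(23/6)=339/23
row 3: denom=8−1·6/23=178/23; d'=(-6−1·339/23)/(178/23)=-477/178
row 4: denom=12−3·69/178=1929/178; d'=(-16−3·-477/178)/(1929/178)=-1417/1929
back: M4=-1417/1929
back: M3=-477/178−69/178·-1417/1929=-1540/643
back: M2=339/23−6/23·-1540/643=9879/643
back: M1=-17/2−1/6·9879/643=-7112/643
M: M0=0, M1=-7112/643, M2=9879/643, M3=-1540/643, M4=-1417/1929, M5=0
seg 0: a=-3, c=M0/2=0, d=(M1−M0)/(6·2)=-1778/1929, b=Δ0−h0·(2M0+M1)/6=23869/3858
seg 1: a=2, c=M1/2=-3556/643, d=(M2−M1)/(6·1)=16991/3858, b=Δ1−h1·(2M1+M2)/6=-18803/3858
seg 2: a=-4, c=M2/2=9879/1286, d=(M3−M2)/(6·1)=-11419/3858, b=Δ2−h2·(2M2+M3)/6=-5251/1929
seg 3: a=-2, c=M3/2=-770/643, d=(M4−M3)/(6·3)=3203/34722, b=Δ3−h3·(2M3+M4)/6=14515/3858
seg 4: a=1, c=M4/2=-1417/3858, d=(M5−M4)/(6·3)=1417/34722, b=Δ4−h4·(2M4+M5)/6=-1798/1929
t_q=13/4 → seg 2, τ=1/4; S=-4+-5251/1929·τ+9879/1286·τ²+-11419/3858·τ³=-349517/82304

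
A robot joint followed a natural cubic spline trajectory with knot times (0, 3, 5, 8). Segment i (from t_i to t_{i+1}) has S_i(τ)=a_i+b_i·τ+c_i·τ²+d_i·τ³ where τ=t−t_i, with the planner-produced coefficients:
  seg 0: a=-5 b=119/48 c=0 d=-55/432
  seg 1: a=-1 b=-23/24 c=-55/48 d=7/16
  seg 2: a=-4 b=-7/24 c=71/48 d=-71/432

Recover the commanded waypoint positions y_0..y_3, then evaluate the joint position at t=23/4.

y_0 = S_0(0) = a_0 = -5
y_1 = S_1(0) = a_1 = -1
y_2 = S_2(0) = a_2 = -4
y_3 = S_2(3) = 4
t_q=23/4 is in segment 2 (τ=3/4); S_2(τ)=-3539/1024

y_0=-5 y_1=-1 y_2=-4 y_3=4
S(23/4) = -3539/1024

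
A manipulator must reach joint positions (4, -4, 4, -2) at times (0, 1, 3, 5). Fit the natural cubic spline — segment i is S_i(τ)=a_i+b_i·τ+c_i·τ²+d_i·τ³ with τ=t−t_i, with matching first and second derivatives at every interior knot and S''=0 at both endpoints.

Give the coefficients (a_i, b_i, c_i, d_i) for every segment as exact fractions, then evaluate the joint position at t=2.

Δ: Δ0=-8, Δ1=4, Δ2=-3
row 1: diag=6, rhs=72; c'=1/3, d'=12
row 2: denom=8−2·1/3=22/3; d'=(-42−2·12)/(22/3)=-9
back: M2=-9
back: M1=12−1/3·-9=15
M: M0=0, M1=15, M2=-9, M3=0
seg 0: a=4, c=M0/2=0, d=(M1−M0)/(6·1)=5/2, b=Δ0−h0·(2M0+M1)/6=-21/2
seg 1: a=-4, c=M1/2=15/2, d=(M2−M1)/(6·2)=-2, b=Δ1−h1·(2M1+M2)/6=-3
seg 2: a=4, c=M2/2=-9/2, d=(M3−M2)/(6·2)=3/4, b=Δ2−h2·(2M2+M3)/6=3
t_q=2 → seg 1, τ=1; S=-4+-3·τ+15/2·τ²+-2·τ³=-3/2

  seg 0: a=4 b=-21/2 c=0 d=5/2
  seg 1: a=-4 b=-3 c=15/2 d=-2
  seg 2: a=4 b=3 c=-9/2 d=3/4
S(2) = -3/2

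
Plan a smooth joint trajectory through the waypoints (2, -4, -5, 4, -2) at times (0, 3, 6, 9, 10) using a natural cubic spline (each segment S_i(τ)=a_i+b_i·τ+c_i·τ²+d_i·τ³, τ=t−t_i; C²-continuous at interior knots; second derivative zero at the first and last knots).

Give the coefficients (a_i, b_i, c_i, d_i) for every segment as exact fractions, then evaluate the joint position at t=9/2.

Δ: Δ0=-2, Δ1=-1/3, Δ2=3, Δ3=-6
row 1: diag=12, rhs=10; c'=1/4, d'=5/6
row 2: denom=12−3·1/4=45/4; d'=(20−3·5/6)/(45/4)=14/9
row 3: denom=8−3·4/15=36/5; d'=(-54−3·14/9)/(36/5)=-220/27
back: M3=-220/27
back: M2=14/9−4/15·-220/27=302/81
back: M1=5/6−1/4·302/81=-8/81
M: M0=0, M1=-8/81, M2=302/81, M3=-220/27, M4=0
seg 0: a=2, c=M0/2=0, d=(M1−M0)/(6·3)=-4/729, b=Δ0−h0·(2M0+M1)/6=-158/81
seg 1: a=-4, c=M1/2=-4/81, d=(M2−M1)/(6·3)=155/729, b=Δ1−h1·(2M1+M2)/6=-170/81
seg 2: a=-5, c=M2/2=151/81, d=(M3−M2)/(6·3)=-481/729, b=Δ2−h2·(2M2+M3)/6=271/81
seg 3: a=4, c=M3/2=-110/27, d=(M4−M3)/(6·1)=110/81, b=Δ3−h3·(2M3+M4)/6=-266/81
t_q=9/2 → seg 1, τ=3/2; S=-4+-170/81·τ+-4/81·τ²+155/729·τ³=-157/24

  seg 0: a=2 b=-158/81 c=0 d=-4/729
  seg 1: a=-4 b=-170/81 c=-4/81 d=155/729
  seg 2: a=-5 b=271/81 c=151/81 d=-481/729
  seg 3: a=4 b=-266/81 c=-110/27 d=110/81
S(9/2) = -157/24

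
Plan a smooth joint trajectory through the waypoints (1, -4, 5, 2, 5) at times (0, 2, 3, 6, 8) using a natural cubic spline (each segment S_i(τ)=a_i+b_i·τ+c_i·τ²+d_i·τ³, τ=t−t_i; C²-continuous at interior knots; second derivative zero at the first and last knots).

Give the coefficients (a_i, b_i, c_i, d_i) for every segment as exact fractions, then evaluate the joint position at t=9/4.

Δ: Δ0=-5/2, Δ1=9, Δ2=-1, Δ3=3/2
row 1: diag=6, rhs=69; c'=1/6, d'=23/2
row 2: denom=8−1·1/6=47/6; d'=(-60−1·23/2)/(47/6)=-429/47
row 3: denom=10−3·18/47=416/47; d'=(15−3·-429/47)/(416/47)=249/52
back: M3=249/52
back: M2=-429/47−18/47·249/52=-285/26
back: M1=23/2−1/6·-285/26=693/52
M: M0=0, M1=693/52, M2=-285/26, M3=249/52, M4=0
seg 0: a=1, c=M0/2=0, d=(M1−M0)/(6·2)=231/208, b=Δ0−h0·(2M0+M1)/6=-361/52
seg 1: a=-4, c=M1/2=693/104, d=(M2−M1)/(6·1)=-421/104, b=Δ1−h1·(2M1+M2)/6=83/13
seg 2: a=5, c=M2/2=-285/52, d=(M3−M2)/(6·3)=7/8, b=Δ2−h2·(2M2+M3)/6=787/104
seg 3: a=2, c=M3/2=249/104, d=(M4−M3)/(6·2)=-83/208, b=Δ3−h3·(2M3+M4)/6=-22/13
t_q=9/4 → seg 1, τ=1/4; S=-4+83/13·τ+693/104·τ²+-421/104·τ³=-13649/6656

  seg 0: a=1 b=-361/52 c=0 d=231/208
  seg 1: a=-4 b=83/13 c=693/104 d=-421/104
  seg 2: a=5 b=787/104 c=-285/52 d=7/8
  seg 3: a=2 b=-22/13 c=249/104 d=-83/208
S(9/4) = -13649/6656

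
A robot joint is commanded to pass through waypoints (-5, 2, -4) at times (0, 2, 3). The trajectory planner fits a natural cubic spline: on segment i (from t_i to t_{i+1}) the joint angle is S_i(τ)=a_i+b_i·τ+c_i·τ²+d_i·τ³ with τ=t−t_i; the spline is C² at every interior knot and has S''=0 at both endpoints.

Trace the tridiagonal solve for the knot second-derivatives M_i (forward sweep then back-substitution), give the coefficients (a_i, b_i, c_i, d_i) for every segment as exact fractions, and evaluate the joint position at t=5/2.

  seg 0: a=-5 b=20/3 c=0 d=-19/24
  seg 1: a=2 b=-17/6 c=-19/4 d=19/12
S(5/2) = -13/32

Δ: Δ0=7/2, Δ1=-6
row 1: diag=6, rhs=-57; c'=1/6, d'=-19/2
back: M1=-19/2
M: M0=0, M1=-19/2, M2=0
seg 0: a=-5, c=M0/2=0, d=(M1−M0)/(6·2)=-19/24, b=Δ0−h0·(2M0+M1)/6=20/3
seg 1: a=2, c=M1/2=-19/4, d=(M2−M1)/(6·1)=19/12, b=Δ1−h1·(2M1+M2)/6=-17/6
t_q=5/2 → seg 1, τ=1/2; S=2+-17/6·τ+-19/4·τ²+19/12·τ³=-13/32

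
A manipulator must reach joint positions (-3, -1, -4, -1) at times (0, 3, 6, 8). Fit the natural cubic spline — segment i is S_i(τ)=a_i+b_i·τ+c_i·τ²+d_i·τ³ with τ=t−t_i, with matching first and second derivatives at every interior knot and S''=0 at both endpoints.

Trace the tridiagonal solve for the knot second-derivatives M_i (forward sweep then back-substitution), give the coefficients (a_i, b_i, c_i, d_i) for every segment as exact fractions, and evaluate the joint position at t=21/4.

Δ: Δ0=2/3, Δ1=-1, Δ2=3/2
row 1: diag=12, rhs=-10; c'=1/4, d'=-5/6
row 2: denom=10−3·1/4=37/4; d'=(15−3·-5/6)/(37/4)=70/37
back: M2=70/37
back: M1=-5/6−1/4·70/37=-145/111
M: M0=0, M1=-145/111, M2=70/37, M3=0
seg 0: a=-3, c=M0/2=0, d=(M1−M0)/(6·3)=-145/1998, b=Δ0−h0·(2M0+M1)/6=293/222
seg 1: a=-1, c=M1/2=-145/222, d=(M2−M1)/(6·3)=355/1998, b=Δ1−h1·(2M1+M2)/6=-71/111
seg 2: a=-4, c=M2/2=35/37, d=(M3−M2)/(6·2)=-35/222, b=Δ2−h2·(2M2+M3)/6=53/222
t_q=21/4 → seg 1, τ=9/4; S=-1+-71/111·τ+-145/222·τ²+355/1998·τ³=-17627/4736

  seg 0: a=-3 b=293/222 c=0 d=-145/1998
  seg 1: a=-1 b=-71/111 c=-145/222 d=355/1998
  seg 2: a=-4 b=53/222 c=35/37 d=-35/222
S(21/4) = -17627/4736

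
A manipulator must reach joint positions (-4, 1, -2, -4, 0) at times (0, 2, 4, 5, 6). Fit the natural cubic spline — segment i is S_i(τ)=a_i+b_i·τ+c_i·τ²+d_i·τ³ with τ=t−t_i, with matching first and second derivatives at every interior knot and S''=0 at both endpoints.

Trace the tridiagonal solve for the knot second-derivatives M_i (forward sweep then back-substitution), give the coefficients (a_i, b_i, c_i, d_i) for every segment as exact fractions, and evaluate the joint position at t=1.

  seg 0: a=-4 b=143/42 c=0 d=-19/84
  seg 1: a=1 b=29/42 c=-19/14 d=11/84
  seg 2: a=-2 b=-19/6 c=-4/7 d=73/42
  seg 3: a=-4 b=19/21 c=65/14 d=-65/42
S(1) = -23/28

Δ: Δ0=5/2, Δ1=-3/2, Δ2=-2, Δ3=4
row 1: diag=8, rhs=-24; c'=1/4, d'=-3
row 2: denom=6−2·1/4=11/2; d'=(-3−2·-3)/(11/2)=6/11
row 3: denom=4−1·2/11=42/11; d'=(36−1·6/11)/(42/11)=65/7
back: M3=65/7
back: M2=6/11−2/11·65/7=-8/7
back: M1=-3−1/4·-8/7=-19/7
M: M0=0, M1=-19/7, M2=-8/7, M3=65/7, M4=0
seg 0: a=-4, c=M0/2=0, d=(M1−M0)/(6·2)=-19/84, b=Δ0−h0·(2M0+M1)/6=143/42
seg 1: a=1, c=M1/2=-19/14, d=(M2−M1)/(6·2)=11/84, b=Δ1−h1·(2M1+M2)/6=29/42
seg 2: a=-2, c=M2/2=-4/7, d=(M3−M2)/(6·1)=73/42, b=Δ2−h2·(2M2+M3)/6=-19/6
seg 3: a=-4, c=M3/2=65/14, d=(M4−M3)/(6·1)=-65/42, b=Δ3−h3·(2M3+M4)/6=19/21
t_q=1 → seg 0, τ=1; S=-4+143/42·τ+0·τ²+-19/84·τ³=-23/28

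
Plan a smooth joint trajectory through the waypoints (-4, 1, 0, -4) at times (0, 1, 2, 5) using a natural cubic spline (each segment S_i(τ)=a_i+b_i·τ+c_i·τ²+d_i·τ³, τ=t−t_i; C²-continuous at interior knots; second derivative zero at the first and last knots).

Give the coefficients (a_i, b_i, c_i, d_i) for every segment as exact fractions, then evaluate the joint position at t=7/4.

Δ: Δ0=5, Δ1=-1, Δ2=-4/3
row 1: diag=4, rhs=-36; c'=1/4, d'=-9
row 2: denom=8−1·1/4=31/4; d'=(-2−1·-9)/(31/4)=28/31
back: M2=28/31
back: M1=-9−1/4·28/31=-286/31
M: M0=0, M1=-286/31, M2=28/31, M3=0
seg 0: a=-4, c=M0/2=0, d=(M1−M0)/(6·1)=-143/93, b=Δ0−h0·(2M0+M1)/6=608/93
seg 1: a=1, c=M1/2=-143/31, d=(M2−M1)/(6·1)=157/93, b=Δ1−h1·(2M1+M2)/6=179/93
seg 2: a=0, c=M2/2=14/31, d=(M3−M2)/(6·3)=-14/279, b=Δ2−h2·(2M2+M3)/6=-208/93
t_q=7/4 → seg 1, τ=3/4; S=1+179/93·τ+-143/31·τ²+157/93·τ³=1113/1984

  seg 0: a=-4 b=608/93 c=0 d=-143/93
  seg 1: a=1 b=179/93 c=-143/31 d=157/93
  seg 2: a=0 b=-208/93 c=14/31 d=-14/279
S(7/4) = 1113/1984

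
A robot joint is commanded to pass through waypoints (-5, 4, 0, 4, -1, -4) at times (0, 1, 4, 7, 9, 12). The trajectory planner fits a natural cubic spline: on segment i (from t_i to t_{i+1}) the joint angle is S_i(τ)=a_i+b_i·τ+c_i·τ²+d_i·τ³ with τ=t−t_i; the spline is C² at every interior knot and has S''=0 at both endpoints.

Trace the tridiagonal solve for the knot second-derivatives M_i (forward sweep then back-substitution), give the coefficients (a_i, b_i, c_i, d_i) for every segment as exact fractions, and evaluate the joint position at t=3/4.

Δ: Δ0=9, Δ1=-4/3, Δ2=4/3, Δ3=-5/2, Δ4=-1
row 1: diag=8, rhs=-62; c'=3/8, d'=-31/4
row 2: denom=12−3·3/8=87/8; d'=(16−3·-31/4)/(87/8)=314/87
row 3: denom=10−3·8/29=266/29; d'=(-23−3·314/87)/(266/29)=-981/266
row 4: denom=10−2·29/133=1272/133; d'=(9−2·-981/266)/(1272/133)=363/212
back: M4=363/212
back: M3=-981/266−29/133·363/212=-861/212
back: M2=314/87−8/29·-861/212=752/159
back: M1=-31/4−3/8·752/159=-2019/212
M: M0=0, M1=-2019/212, M2=752/159, M3=-861/212, M4=363/212, M5=0
seg 0: a=-5, c=M0/2=0, d=(M1−M0)/(6·1)=-673/424, b=Δ0−h0·(2M0+M1)/6=4489/424
seg 1: a=4, c=M1/2=-2019/424, d=(M2−M1)/(6·3)=9065/11448, b=Δ1−h1·(2M1+M2)/6=1235/212
seg 2: a=0, c=M2/2=376/159, d=(M3−M2)/(6·3)=-5591/11448, b=Δ2−h2·(2M2+M3)/6=-579/424
seg 3: a=4, c=M3/2=-861/424, d=(M4−M3)/(6·2)=51/106, b=Δ3−h3·(2M3+M4)/6=-77/212
seg 4: a=-1, c=M4/2=363/424, d=(M5−M4)/(6·3)=-121/1272, b=Δ4−h4·(2M4+M5)/6=-575/212
t_q=3/4 → seg 0, τ=3/4; S=-5+4489/424·τ+0·τ²+-673/424·τ³=61621/27136

  seg 0: a=-5 b=4489/424 c=0 d=-673/424
  seg 1: a=4 b=1235/212 c=-2019/424 d=9065/11448
  seg 2: a=0 b=-579/424 c=376/159 d=-5591/11448
  seg 3: a=4 b=-77/212 c=-861/424 d=51/106
  seg 4: a=-1 b=-575/212 c=363/424 d=-121/1272
S(3/4) = 61621/27136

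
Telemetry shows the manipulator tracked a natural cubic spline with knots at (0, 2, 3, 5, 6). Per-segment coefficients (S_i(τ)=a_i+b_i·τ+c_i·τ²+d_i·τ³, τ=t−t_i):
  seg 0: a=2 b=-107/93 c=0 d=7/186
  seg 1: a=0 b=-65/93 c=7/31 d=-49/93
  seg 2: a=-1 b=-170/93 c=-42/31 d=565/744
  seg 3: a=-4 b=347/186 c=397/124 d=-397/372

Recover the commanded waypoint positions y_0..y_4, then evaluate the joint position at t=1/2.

y_0 = S_0(0) = a_0 = 2
y_1 = S_1(0) = a_1 = 0
y_2 = S_2(0) = a_2 = -1
y_3 = S_3(0) = a_3 = -4
y_4 = S_3(1) = 0
t_q=1/2 is in segment 0 (τ=1/2); S_0(τ)=709/496

y_0=2 y_1=0 y_2=-1 y_3=-4 y_4=0
S(1/2) = 709/496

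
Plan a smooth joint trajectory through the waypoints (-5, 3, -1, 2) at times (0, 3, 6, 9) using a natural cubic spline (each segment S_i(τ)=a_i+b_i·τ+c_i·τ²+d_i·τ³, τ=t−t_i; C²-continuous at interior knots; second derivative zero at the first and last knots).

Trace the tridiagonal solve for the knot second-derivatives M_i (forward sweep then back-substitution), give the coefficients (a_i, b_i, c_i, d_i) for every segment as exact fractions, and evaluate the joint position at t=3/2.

Δ: Δ0=8/3, Δ1=-4/3, Δ2=1
row 1: diag=12, rhs=-24; c'=1/4, d'=-2
row 2: denom=12−3·1/4=45/4; d'=(14−3·-2)/(45/4)=16/9
back: M2=16/9
back: M1=-2−1/4·16/9=-22/9
M: M0=0, M1=-22/9, M2=16/9, M3=0
seg 0: a=-5, c=M0/2=0, d=(M1−M0)/(6·3)=-11/81, b=Δ0−h0·(2M0+M1)/6=35/9
seg 1: a=3, c=M1/2=-11/9, d=(M2−M1)/(6·3)=19/81, b=Δ1−h1·(2M1+M2)/6=2/9
seg 2: a=-1, c=M2/2=8/9, d=(M3−M2)/(6·3)=-8/81, b=Δ2−h2·(2M2+M3)/6=-7/9
t_q=3/2 → seg 0, τ=3/2; S=-5+35/9·τ+0·τ²+-11/81·τ³=3/8

  seg 0: a=-5 b=35/9 c=0 d=-11/81
  seg 1: a=3 b=2/9 c=-11/9 d=19/81
  seg 2: a=-1 b=-7/9 c=8/9 d=-8/81
S(3/2) = 3/8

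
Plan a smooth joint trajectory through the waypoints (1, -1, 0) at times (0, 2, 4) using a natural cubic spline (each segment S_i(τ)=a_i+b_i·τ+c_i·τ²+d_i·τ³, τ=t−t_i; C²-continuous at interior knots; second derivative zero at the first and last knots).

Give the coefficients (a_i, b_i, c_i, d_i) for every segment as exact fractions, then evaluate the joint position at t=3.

  seg 0: a=1 b=-11/8 c=0 d=3/32
  seg 1: a=-1 b=-1/4 c=9/16 d=-3/32
S(3) = -25/32

Δ: Δ0=-1, Δ1=1/2
row 1: diag=8, rhs=9; c'=1/4, d'=9/8
back: M1=9/8
M: M0=0, M1=9/8, M2=0
seg 0: a=1, c=M0/2=0, d=(M1−M0)/(6·2)=3/32, b=Δ0−h0·(2M0+M1)/6=-11/8
seg 1: a=-1, c=M1/2=9/16, d=(M2−M1)/(6·2)=-3/32, b=Δ1−h1·(2M1+M2)/6=-1/4
t_q=3 → seg 1, τ=1; S=-1+-1/4·τ+9/16·τ²+-3/32·τ³=-25/32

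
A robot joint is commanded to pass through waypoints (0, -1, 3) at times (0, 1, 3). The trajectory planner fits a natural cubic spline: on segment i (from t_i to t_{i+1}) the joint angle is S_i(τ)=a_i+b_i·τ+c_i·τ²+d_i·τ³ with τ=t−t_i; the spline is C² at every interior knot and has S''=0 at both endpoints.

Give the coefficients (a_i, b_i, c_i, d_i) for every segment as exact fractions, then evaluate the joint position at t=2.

Δ: Δ0=-1, Δ1=2
row 1: diag=6, rhs=18; c'=1/3, d'=3
back: M1=3
M: M0=0, M1=3, M2=0
seg 0: a=0, c=M0/2=0, d=(M1−M0)/(6·1)=1/2, b=Δ0−h0·(2M0+M1)/6=-3/2
seg 1: a=-1, c=M1/2=3/2, d=(M2−M1)/(6·2)=-1/4, b=Δ1−h1·(2M1+M2)/6=0
t_q=2 → seg 1, τ=1; S=-1+0·τ+3/2·τ²+-1/4·τ³=1/4

  seg 0: a=0 b=-3/2 c=0 d=1/2
  seg 1: a=-1 b=0 c=3/2 d=-1/4
S(2) = 1/4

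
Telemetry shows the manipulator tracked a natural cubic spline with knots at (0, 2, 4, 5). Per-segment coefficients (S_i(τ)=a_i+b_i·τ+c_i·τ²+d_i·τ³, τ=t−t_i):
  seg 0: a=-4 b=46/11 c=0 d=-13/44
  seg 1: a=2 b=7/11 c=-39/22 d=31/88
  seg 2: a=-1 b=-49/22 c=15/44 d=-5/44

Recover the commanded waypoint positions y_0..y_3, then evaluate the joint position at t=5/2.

y_0=-4 y_1=2 y_2=-1 y_3=-3
S(5/2) = 1351/704

y_0 = S_0(0) = a_0 = -4
y_1 = S_1(0) = a_1 = 2
y_2 = S_2(0) = a_2 = -1
y_3 = S_2(1) = -3
t_q=5/2 is in segment 1 (τ=1/2); S_1(τ)=1351/704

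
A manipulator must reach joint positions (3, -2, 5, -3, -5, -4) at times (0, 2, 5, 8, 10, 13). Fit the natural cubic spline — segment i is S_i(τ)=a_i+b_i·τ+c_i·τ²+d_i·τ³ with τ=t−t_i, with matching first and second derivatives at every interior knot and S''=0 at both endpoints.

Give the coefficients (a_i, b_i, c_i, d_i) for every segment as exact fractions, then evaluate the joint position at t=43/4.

Δ: Δ0=-5/2, Δ1=7/3, Δ2=-8/3, Δ3=-1, Δ4=1/3
row 1: diag=10, rhs=29; c'=3/10, d'=29/10
row 2: denom=12−3·3/10=111/10; d'=(-30−3·29/10)/(111/10)=-129/37
row 3: denom=10−3·10/37=340/37; d'=(10−3·-129/37)/(340/37)=757/340
row 4: denom=10−2·37/170=813/85; d'=(8−2·757/340)/(813/85)=201/542
back: M4=201/542
back: M3=757/340−37/170·201/542=1163/542
back: M2=-129/37−10/37·1163/542=-1102/271
back: M1=29/10−3/10·-1102/271=2233/542
M: M0=0, M1=2233/542, M2=-1102/271, M3=1163/542, M4=201/542, M5=0
seg 0: a=3, c=M0/2=0, d=(M1−M0)/(6·2)=2233/6504, b=Δ0−h0·(2M0+M1)/6=-3149/813
seg 1: a=-2, c=M1/2=2233/1084, d=(M2−M1)/(6·3)=-493/1084, b=Δ1−h1·(2M1+M2)/6=401/1626
seg 2: a=5, c=M2/2=-551/271, d=(M3−M2)/(6·3)=3367/9756, b=Δ2−h2·(2M2+M3)/6=1063/3252
seg 3: a=-3, c=M3/2=1163/1084, d=(M4−M3)/(6·2)=-481/3252, b=Δ3−h3·(2M3+M4)/6=-4153/1626
seg 4: a=-5, c=M4/2=201/1084, d=(M5−M4)/(6·3)=-67/3252, b=Δ4−h4·(2M4+M5)/6=-61/1626
t_q=43/4 → seg 4, τ=3/4; S=-5+-61/1626·τ+201/1084·τ²+-67/3252·τ³=-342199/69376

  seg 0: a=3 b=-3149/813 c=0 d=2233/6504
  seg 1: a=-2 b=401/1626 c=2233/1084 d=-493/1084
  seg 2: a=5 b=1063/3252 c=-551/271 d=3367/9756
  seg 3: a=-3 b=-4153/1626 c=1163/1084 d=-481/3252
  seg 4: a=-5 b=-61/1626 c=201/1084 d=-67/3252
S(43/4) = -342199/69376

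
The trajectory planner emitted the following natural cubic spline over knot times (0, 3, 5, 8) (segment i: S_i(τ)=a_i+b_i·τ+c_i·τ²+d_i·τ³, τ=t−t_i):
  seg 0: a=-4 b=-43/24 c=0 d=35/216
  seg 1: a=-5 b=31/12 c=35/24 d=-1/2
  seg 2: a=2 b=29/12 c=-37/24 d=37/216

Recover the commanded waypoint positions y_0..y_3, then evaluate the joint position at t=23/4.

y_0=-4 y_1=-5 y_2=2 y_3=0
S(23/4) = 1545/512

y_0 = S_0(0) = a_0 = -4
y_1 = S_1(0) = a_1 = -5
y_2 = S_2(0) = a_2 = 2
y_3 = S_2(3) = 0
t_q=23/4 is in segment 2 (τ=3/4); S_2(τ)=1545/512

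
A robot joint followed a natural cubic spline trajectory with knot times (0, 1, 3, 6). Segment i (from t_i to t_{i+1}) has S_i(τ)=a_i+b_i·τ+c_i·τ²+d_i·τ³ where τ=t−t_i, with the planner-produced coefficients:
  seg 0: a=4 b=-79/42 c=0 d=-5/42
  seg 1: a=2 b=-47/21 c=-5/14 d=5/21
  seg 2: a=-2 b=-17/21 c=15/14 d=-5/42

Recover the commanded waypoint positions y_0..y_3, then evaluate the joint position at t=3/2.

y_0=4 y_1=2 y_2=-2 y_3=2
S(3/2) = 23/28

y_0 = S_0(0) = a_0 = 4
y_1 = S_1(0) = a_1 = 2
y_2 = S_2(0) = a_2 = -2
y_3 = S_2(3) = 2
t_q=3/2 is in segment 1 (τ=1/2); S_1(τ)=23/28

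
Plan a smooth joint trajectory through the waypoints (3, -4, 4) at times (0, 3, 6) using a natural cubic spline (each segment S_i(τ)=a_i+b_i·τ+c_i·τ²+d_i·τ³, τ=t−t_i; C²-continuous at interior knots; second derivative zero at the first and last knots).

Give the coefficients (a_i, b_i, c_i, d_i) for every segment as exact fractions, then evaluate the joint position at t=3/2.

Δ: Δ0=-7/3, Δ1=8/3
row 1: diag=12, rhs=30; c'=1/4, d'=5/2
back: M1=5/2
M: M0=0, M1=5/2, M2=0
seg 0: a=3, c=M0/2=0, d=(M1−M0)/(6·3)=5/36, b=Δ0−h0·(2M0+M1)/6=-43/12
seg 1: a=-4, c=M1/2=5/4, d=(M2−M1)/(6·3)=-5/36, b=Δ1−h1·(2M1+M2)/6=1/6
t_q=3/2 → seg 0, τ=3/2; S=3+-43/12·τ+0·τ²+5/36·τ³=-61/32

  seg 0: a=3 b=-43/12 c=0 d=5/36
  seg 1: a=-4 b=1/6 c=5/4 d=-5/36
S(3/2) = -61/32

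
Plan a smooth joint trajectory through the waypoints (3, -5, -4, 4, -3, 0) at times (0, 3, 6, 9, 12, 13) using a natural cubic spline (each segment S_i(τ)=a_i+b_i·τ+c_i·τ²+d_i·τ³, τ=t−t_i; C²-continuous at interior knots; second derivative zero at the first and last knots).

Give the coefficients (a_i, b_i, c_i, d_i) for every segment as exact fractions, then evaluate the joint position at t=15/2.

Δ: Δ0=-8/3, Δ1=1/3, Δ2=8/3, Δ3=-7/3, Δ4=3
row 1: diag=12, rhs=18; c'=1/4, d'=3/2
row 2: denom=12−3·1/4=45/4; d'=(14−3·3/2)/(45/4)=38/45
row 3: denom=12−3·4/15=56/5; d'=(-30−3·38/45)/(56/5)=-61/21
row 4: denom=8−3·15/56=403/56; d'=(32−3·-61/21)/(403/56)=2280/403
back: M4=2280/403
back: M3=-61/21−15/56·2280/403=-5344/1209
back: M2=38/45−4/15·-5344/1209=2446/1209
back: M1=3/2−1/4·2446/1209=1202/1209
M: M0=0, M1=1202/1209, M2=2446/1209, M3=-5344/1209, M4=2280/403, M5=0
seg 0: a=3, c=M0/2=0, d=(M1−M0)/(6·3)=601/10881, b=Δ0−h0·(2M0+M1)/6=-1275/403
seg 1: a=-5, c=M1/2=601/1209, d=(M2−M1)/(6·3)=622/10881, b=Δ1−h1·(2M1+M2)/6=-674/403
seg 2: a=-4, c=M2/2=1223/1209, d=(M3−M2)/(6·3)=-3895/10881, b=Δ2−h2·(2M2+M3)/6=1150/403
seg 3: a=4, c=M3/2=-2672/1209, d=(M4−M3)/(6·3)=6092/10881, b=Δ3−h3·(2M3+M4)/6=-23/31
seg 4: a=-3, c=M4/2=1140/403, d=(M5−M4)/(6·1)=-380/403, b=Δ4−h4·(2M4+M5)/6=449/403
t_q=15/2 → seg 2, τ=3/2; S=-4+1150/403·τ+1223/1209·τ²+-3895/10881·τ³=4347/3224

  seg 0: a=3 b=-1275/403 c=0 d=601/10881
  seg 1: a=-5 b=-674/403 c=601/1209 d=622/10881
  seg 2: a=-4 b=1150/403 c=1223/1209 d=-3895/10881
  seg 3: a=4 b=-23/31 c=-2672/1209 d=6092/10881
  seg 4: a=-3 b=449/403 c=1140/403 d=-380/403
S(15/2) = 4347/3224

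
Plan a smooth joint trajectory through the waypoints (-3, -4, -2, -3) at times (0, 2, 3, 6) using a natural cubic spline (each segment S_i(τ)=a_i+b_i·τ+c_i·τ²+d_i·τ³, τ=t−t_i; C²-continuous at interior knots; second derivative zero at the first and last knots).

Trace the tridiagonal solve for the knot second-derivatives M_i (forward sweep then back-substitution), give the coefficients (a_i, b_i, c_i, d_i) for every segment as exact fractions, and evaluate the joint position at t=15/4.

  seg 0: a=-3 b=-409/282 c=0 d=67/282
  seg 1: a=-4 b=395/282 c=67/47 d=-233/282
  seg 2: a=-2 b=250/141 c=-99/94 d=11/94
S(15/4) = -7299/6016

Δ: Δ0=-1/2, Δ1=2, Δ2=-1/3
row 1: diag=6, rhs=15; c'=1/6, d'=5/2
row 2: denom=8−1·1/6=47/6; d'=(-14−1·5/2)/(47/6)=-99/47
back: M2=-99/47
back: M1=5/2−1/6·-99/47=134/47
M: M0=0, M1=134/47, M2=-99/47, M3=0
seg 0: a=-3, c=M0/2=0, d=(M1−M0)/(6·2)=67/282, b=Δ0−h0·(2M0+M1)/6=-409/282
seg 1: a=-4, c=M1/2=67/47, d=(M2−M1)/(6·1)=-233/282, b=Δ1−h1·(2M1+M2)/6=395/282
seg 2: a=-2, c=M2/2=-99/94, d=(M3−M2)/(6·3)=11/94, b=Δ2−h2·(2M2+M3)/6=250/141
t_q=15/4 → seg 2, τ=3/4; S=-2+250/141·τ+-99/94·τ²+11/94·τ³=-7299/6016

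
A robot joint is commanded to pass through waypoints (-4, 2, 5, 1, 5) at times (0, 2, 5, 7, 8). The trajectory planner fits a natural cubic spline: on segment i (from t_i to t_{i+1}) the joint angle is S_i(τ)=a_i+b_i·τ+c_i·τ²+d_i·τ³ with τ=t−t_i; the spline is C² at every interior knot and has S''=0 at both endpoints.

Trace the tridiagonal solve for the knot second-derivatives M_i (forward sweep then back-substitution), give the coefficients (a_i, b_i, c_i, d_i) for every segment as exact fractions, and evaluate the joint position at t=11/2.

Δ: Δ0=3, Δ1=1, Δ2=-2, Δ3=4
row 1: diag=10, rhs=-12; c'=3/10, d'=-6/5
row 2: denom=10−3·3/10=91/10; d'=(-18−3·-6/5)/(91/10)=-144/91
row 3: denom=6−2·20/91=506/91; d'=(36−2·-144/91)/(506/91)=162/23
back: M3=162/23
back: M2=-144/91−20/91·162/23=-72/23
back: M1=-6/5−3/10·-72/23=-6/23
M: M0=0, M1=-6/23, M2=-72/23, M3=162/23, M4=0
seg 0: a=-4, c=M0/2=0, d=(M1−M0)/(6·2)=-1/46, b=Δ0−h0·(2M0+M1)/6=71/23
seg 1: a=2, c=M1/2=-3/23, d=(M2−M1)/(6·3)=-11/69, b=Δ1−h1·(2M1+M2)/6=65/23
seg 2: a=5, c=M2/2=-36/23, d=(M3−M2)/(6·2)=39/46, b=Δ2−h2·(2M2+M3)/6=-52/23
seg 3: a=1, c=M3/2=81/23, d=(M4−M3)/(6·1)=-27/23, b=Δ3−h3·(2M3+M4)/6=38/23
t_q=11/2 → seg 2, τ=1/2; S=5+-52/23·τ+-36/23·τ²+39/46·τ³=1319/368

  seg 0: a=-4 b=71/23 c=0 d=-1/46
  seg 1: a=2 b=65/23 c=-3/23 d=-11/69
  seg 2: a=5 b=-52/23 c=-36/23 d=39/46
  seg 3: a=1 b=38/23 c=81/23 d=-27/23
S(11/2) = 1319/368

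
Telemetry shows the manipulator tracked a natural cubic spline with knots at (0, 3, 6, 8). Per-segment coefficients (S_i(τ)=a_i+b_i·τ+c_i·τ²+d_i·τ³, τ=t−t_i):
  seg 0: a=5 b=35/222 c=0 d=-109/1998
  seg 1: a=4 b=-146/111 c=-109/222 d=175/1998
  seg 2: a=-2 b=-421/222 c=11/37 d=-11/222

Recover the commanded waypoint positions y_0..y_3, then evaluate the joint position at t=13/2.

y_0=5 y_1=4 y_2=-2 y_3=-5
S(13/2) = -1705/592

y_0 = S_0(0) = a_0 = 5
y_1 = S_1(0) = a_1 = 4
y_2 = S_2(0) = a_2 = -2
y_3 = S_2(2) = -5
t_q=13/2 is in segment 2 (τ=1/2); S_2(τ)=-1705/592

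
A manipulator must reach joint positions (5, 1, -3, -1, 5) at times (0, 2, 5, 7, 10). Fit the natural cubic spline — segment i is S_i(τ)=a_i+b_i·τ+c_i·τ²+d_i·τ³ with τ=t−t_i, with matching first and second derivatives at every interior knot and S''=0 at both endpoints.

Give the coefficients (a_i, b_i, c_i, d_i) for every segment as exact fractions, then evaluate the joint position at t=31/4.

  seg 0: a=5 b=-2 c=0 d=0
  seg 1: a=1 b=-2 c=0 d=2/27
  seg 2: a=-3 b=0 c=2/3 d=-1/12
  seg 3: a=-1 b=5/3 c=1/6 d=-1/54
S(31/4) = 43/128

Δ: Δ0=-2, Δ1=-4/3, Δ2=1, Δ3=2
row 1: diag=10, rhs=4; c'=3/10, d'=2/5
row 2: denom=10−3·3/10=91/10; d'=(14−3·2/5)/(91/10)=128/91
row 3: denom=10−2·20/91=870/91; d'=(6−2·128/91)/(870/91)=1/3
back: M3=1/3
back: M2=128/91−20/91·1/3=4/3
back: M1=2/5−3/10·4/3=0
M: M0=0, M1=0, M2=4/3, M3=1/3, M4=0
seg 0: a=5, c=M0/2=0, d=(M1−M0)/(6·2)=0, b=Δ0−h0·(2M0+M1)/6=-2
seg 1: a=1, c=M1/2=0, d=(M2−M1)/(6·3)=2/27, b=Δ1−h1·(2M1+M2)/6=-2
seg 2: a=-3, c=M2/2=2/3, d=(M3−M2)/(6·2)=-1/12, b=Δ2−h2·(2M2+M3)/6=0
seg 3: a=-1, c=M3/2=1/6, d=(M4−M3)/(6·3)=-1/54, b=Δ3−h3·(2M3+M4)/6=5/3
t_q=31/4 → seg 3, τ=3/4; S=-1+5/3·τ+1/6·τ²+-1/54·τ³=43/128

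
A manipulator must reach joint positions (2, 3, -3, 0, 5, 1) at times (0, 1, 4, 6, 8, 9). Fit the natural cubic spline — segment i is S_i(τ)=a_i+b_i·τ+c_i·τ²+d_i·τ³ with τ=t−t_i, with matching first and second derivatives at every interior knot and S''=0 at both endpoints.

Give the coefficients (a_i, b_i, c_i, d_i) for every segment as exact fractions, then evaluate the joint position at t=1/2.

  seg 0: a=2 b=1132/733 c=0 d=-399/733
  seg 1: a=3 b=-65/733 c=-1197/733 d=730/2199
  seg 2: a=-3 b=-677/733 c=993/733 d=-419/5864
  seg 3: a=0 b=5333/1466 c=2715/2932 d=-4383/5864
  seg 4: a=5 b=-1193/733 c=-5217/1466 d=1739/1466
S(1/2) = 15857/5864

Δ: Δ0=1, Δ1=-2, Δ2=3/2, Δ3=5/2, Δ4=-4
row 1: diag=8, rhs=-18; c'=3/8, d'=-9/4
row 2: denom=10−3·3/8=71/8; d'=(21−3·-9/4)/(71/8)=222/71
row 3: denom=8−2·16/71=536/71; d'=(6−2·222/71)/(536/71)=-9/268
row 4: denom=6−2·71/268=733/134; d'=(-39−2·-9/268)/(733/134)=-5217/733
back: M4=-5217/733
back: M3=-9/268−71/268·-5217/733=2715/1466
back: M2=222/71−16/71·2715/1466=1986/733
back: M1=-9/4−3/8·1986/733=-2394/733
M: M0=0, M1=-2394/733, M2=1986/733, M3=2715/1466, M4=-5217/733, M5=0
seg 0: a=2, c=M0/2=0, d=(M1−M0)/(6·1)=-399/733, b=Δ0−h0·(2M0+M1)/6=1132/733
seg 1: a=3, c=M1/2=-1197/733, d=(M2−M1)/(6·3)=730/2199, b=Δ1−h1·(2M1+M2)/6=-65/733
seg 2: a=-3, c=M2/2=993/733, d=(M3−M2)/(6·2)=-419/5864, b=Δ2−h2·(2M2+M3)/6=-677/733
seg 3: a=0, c=M3/2=2715/2932, d=(M4−M3)/(6·2)=-4383/5864, b=Δ3−h3·(2M3+M4)/6=5333/1466
seg 4: a=5, c=M4/2=-5217/1466, d=(M5−M4)/(6·1)=1739/1466, b=Δ4−h4·(2M4+M5)/6=-1193/733
t_q=1/2 → seg 0, τ=1/2; S=2+1132/733·τ+0·τ²+-399/733·τ³=15857/5864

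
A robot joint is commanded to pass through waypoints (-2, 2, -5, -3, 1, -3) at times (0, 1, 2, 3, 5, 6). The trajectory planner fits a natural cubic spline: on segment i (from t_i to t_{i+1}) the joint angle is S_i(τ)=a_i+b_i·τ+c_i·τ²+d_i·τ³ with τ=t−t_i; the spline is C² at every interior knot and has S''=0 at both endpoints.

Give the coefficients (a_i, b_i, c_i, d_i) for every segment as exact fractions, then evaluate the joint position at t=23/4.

  seg 0: a=-2 b=1721/228 c=0 d=-809/228
  seg 1: a=2 b=-353/114 c=-809/76 d=1537/228
  seg 2: a=-5 b=-949/228 c=182/19 d=-41/12
  seg 3: a=-3 b=541/114 c=-51/76 d=-20/57
  seg 4: a=1 b=-245/114 c=-211/76 d=211/228
S(23/4) = -8673/4864

Δ: Δ0=4, Δ1=-7, Δ2=2, Δ3=2, Δ4=-4
row 1: diag=4, rhs=-66; c'=1/4, d'=-33/2
row 2: denom=4−1·1/4=15/4; d'=(54−1·-33/2)/(15/4)=94/5
row 3: denom=6−1·4/15=86/15; d'=(0−1·94/5)/(86/15)=-141/43
row 4: denom=6−2·15/43=228/43; d'=(-36−2·-141/43)/(228/43)=-211/38
back: M4=-211/38
back: M3=-141/43−15/43·-211/38=-51/38
back: M2=94/5−4/15·-51/38=364/19
back: M1=-33/2−1/4·364/19=-809/38
M: M0=0, M1=-809/38, M2=364/19, M3=-51/38, M4=-211/38, M5=0
seg 0: a=-2, c=M0/2=0, d=(M1−M0)/(6·1)=-809/228, b=Δ0−h0·(2M0+M1)/6=1721/228
seg 1: a=2, c=M1/2=-809/76, d=(M2−M1)/(6·1)=1537/228, b=Δ1−h1·(2M1+M2)/6=-353/114
seg 2: a=-5, c=M2/2=182/19, d=(M3−M2)/(6·1)=-41/12, b=Δ2−h2·(2M2+M3)/6=-949/228
seg 3: a=-3, c=M3/2=-51/76, d=(M4−M3)/(6·2)=-20/57, b=Δ3−h3·(2M3+M4)/6=541/114
seg 4: a=1, c=M4/2=-211/76, d=(M5−M4)/(6·1)=211/228, b=Δ4−h4·(2M4+M5)/6=-245/114
t_q=23/4 → seg 4, τ=3/4; S=1+-245/114·τ+-211/76·τ²+211/228·τ³=-8673/4864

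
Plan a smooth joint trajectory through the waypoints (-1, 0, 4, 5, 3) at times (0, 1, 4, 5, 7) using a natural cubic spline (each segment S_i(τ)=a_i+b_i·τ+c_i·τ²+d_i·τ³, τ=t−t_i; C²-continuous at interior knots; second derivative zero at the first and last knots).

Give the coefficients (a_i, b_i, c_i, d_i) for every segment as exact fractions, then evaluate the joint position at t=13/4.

Δ: Δ0=1, Δ1=4/3, Δ2=1, Δ3=-1
row 1: diag=8, rhs=2; c'=3/8, d'=1/4
row 2: denom=8−3·3/8=55/8; d'=(-2−3·1/4)/(55/8)=-2/5
row 3: denom=6−1·8/55=322/55; d'=(-12−1·-2/5)/(322/55)=-319/161
back: M3=-319/161
back: M2=-2/5−8/55·-319/161=-18/161
back: M1=1/4−3/8·-18/161=47/161
M: M0=0, M1=47/161, M2=-18/161, M3=-319/161, M4=0
seg 0: a=-1, c=M0/2=0, d=(M1−M0)/(6·1)=47/966, b=Δ0−h0·(2M0+M1)/6=919/966
seg 1: a=0, c=M1/2=47/322, d=(M2−M1)/(6·3)=-65/2898, b=Δ1−h1·(2M1+M2)/6=530/483
seg 2: a=4, c=M2/2=-9/161, d=(M3−M2)/(6·1)=-43/138, b=Δ2−h2·(2M2+M3)/6=1321/966
seg 3: a=5, c=M3/2=-319/322, d=(M4−M3)/(6·2)=319/1932, b=Δ3−h3·(2M3+M4)/6=155/483
t_q=13/4 → seg 1, τ=9/4; S=0+530/483·τ+47/322·τ²+-65/2898·τ³=60843/20608

  seg 0: a=-1 b=919/966 c=0 d=47/966
  seg 1: a=0 b=530/483 c=47/322 d=-65/2898
  seg 2: a=4 b=1321/966 c=-9/161 d=-43/138
  seg 3: a=5 b=155/483 c=-319/322 d=319/1932
S(13/4) = 60843/20608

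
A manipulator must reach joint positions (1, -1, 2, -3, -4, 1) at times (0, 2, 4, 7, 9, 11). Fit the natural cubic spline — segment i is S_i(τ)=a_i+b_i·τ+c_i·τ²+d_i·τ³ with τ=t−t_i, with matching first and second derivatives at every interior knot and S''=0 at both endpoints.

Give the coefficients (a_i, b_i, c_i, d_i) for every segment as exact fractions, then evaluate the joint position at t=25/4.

  seg 0: a=1 b=-1808/975 c=0 d=833/3900
  seg 1: a=-1 b=691/975 c=833/650 d=-691/1560
  seg 2: a=2 b=1013/1950 c=-1789/1300 d=101/468
  seg 3: a=-3 b=-7451/3900 c=184/325 d=217/3120
  seg 4: a=-4 b=1159/975 c=2557/2600 d=-2557/15600
S(25/4) = -111463/83200

Δ: Δ0=-1, Δ1=3/2, Δ2=-5/3, Δ3=-1/2, Δ4=5/2
row 1: diag=8, rhs=15; c'=1/4, d'=15/8
row 2: denom=10−2·1/4=19/2; d'=(-19−2·15/8)/(19/2)=-91/38
row 3: denom=10−3·6/19=172/19; d'=(7−3·-91/38)/(172/19)=539/344
row 4: denom=8−2·19/86=325/43; d'=(18−2·539/344)/(325/43)=2557/1300
back: M4=2557/1300
back: M3=539/344−19/86·2557/1300=368/325
back: M2=-91/38−6/19·368/325=-1789/650
back: M1=15/8−1/4·-1789/650=833/325
M: M0=0, M1=833/325, M2=-1789/650, M3=368/325, M4=2557/1300, M5=0
seg 0: a=1, c=M0/2=0, d=(M1−M0)/(6·2)=833/3900, b=Δ0−h0·(2M0+M1)/6=-1808/975
seg 1: a=-1, c=M1/2=833/650, d=(M2−M1)/(6·2)=-691/1560, b=Δ1−h1·(2M1+M2)/6=691/975
seg 2: a=2, c=M2/2=-1789/1300, d=(M3−M2)/(6·3)=101/468, b=Δ2−h2·(2M2+M3)/6=1013/1950
seg 3: a=-3, c=M3/2=184/325, d=(M4−M3)/(6·2)=217/3120, b=Δ3−h3·(2M3+M4)/6=-7451/3900
seg 4: a=-4, c=M4/2=2557/2600, d=(M5−M4)/(6·2)=-2557/15600, b=Δ4−h4·(2M4+M5)/6=1159/975
t_q=25/4 → seg 2, τ=9/4; S=2+1013/1950·τ+-1789/1300·τ²+101/468·τ³=-111463/83200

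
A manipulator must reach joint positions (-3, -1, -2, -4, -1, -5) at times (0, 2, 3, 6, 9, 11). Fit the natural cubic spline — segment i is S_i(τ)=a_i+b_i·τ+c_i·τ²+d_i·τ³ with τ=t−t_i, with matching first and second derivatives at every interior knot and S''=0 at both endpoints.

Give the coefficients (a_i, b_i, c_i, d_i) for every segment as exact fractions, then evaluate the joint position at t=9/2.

  seg 0: a=-3 b=7789/4677 c=0 d=-778/4677
  seg 1: a=-1 b=-1547/4677 c=-1556/1559 d=1538/4677
  seg 2: a=-2 b=-6269/4677 c=-18/1559 d=3313/42093
  seg 3: a=-4 b=3346/4677 c=3259/4677 d=-8446/42093
  seg 4: a=-1 b=-2438/4677 c=-1729/1559 d=1729/9354
S(9/2) = -47031/12472

Δ: Δ0=1, Δ1=-1, Δ2=-2/3, Δ3=1, Δ4=-2
row 1: diag=6, rhs=-12; c'=1/6, d'=-2
row 2: denom=8−1·1/6=47/6; d'=(2−1·-2)/(47/6)=24/47
row 3: denom=12−3·18/47=510/47; d'=(10−3·24/47)/(510/47)=199/255
row 4: denom=10−3·47/170=1559/170; d'=(-18−3·199/255)/(1559/170)=-3458/1559
back: M4=-3458/1559
back: M3=199/255−47/170·-3458/1559=6518/4677
back: M2=24/47−18/47·6518/4677=-36/1559
back: M1=-2−1/6·-36/1559=-3112/1559
M: M0=0, M1=-3112/1559, M2=-36/1559, M3=6518/4677, M4=-3458/1559, M5=0
seg 0: a=-3, c=M0/2=0, d=(M1−M0)/(6·2)=-778/4677, b=Δ0−h0·(2M0+M1)/6=7789/4677
seg 1: a=-1, c=M1/2=-1556/1559, d=(M2−M1)/(6·1)=1538/4677, b=Δ1−h1·(2M1+M2)/6=-1547/4677
seg 2: a=-2, c=M2/2=-18/1559, d=(M3−M2)/(6·3)=3313/42093, b=Δ2−h2·(2M2+M3)/6=-6269/4677
seg 3: a=-4, c=M3/2=3259/4677, d=(M4−M3)/(6·3)=-8446/42093, b=Δ3−h3·(2M3+M4)/6=3346/4677
seg 4: a=-1, c=M4/2=-1729/1559, d=(M5−M4)/(6·2)=1729/9354, b=Δ4−h4·(2M4+M5)/6=-2438/4677
t_q=9/2 → seg 2, τ=3/2; S=-2+-6269/4677·τ+-18/1559·τ²+3313/42093·τ³=-47031/12472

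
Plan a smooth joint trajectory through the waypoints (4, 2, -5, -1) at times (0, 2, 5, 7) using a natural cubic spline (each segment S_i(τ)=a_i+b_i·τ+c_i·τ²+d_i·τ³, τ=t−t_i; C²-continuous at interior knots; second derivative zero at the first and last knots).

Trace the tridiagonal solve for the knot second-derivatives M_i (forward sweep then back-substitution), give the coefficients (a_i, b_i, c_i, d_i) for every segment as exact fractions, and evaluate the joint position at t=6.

Δ: Δ0=-1, Δ1=-7/3, Δ2=2
row 1: diag=10, rhs=-8; c'=3/10, d'=-4/5
row 2: denom=10−3·3/10=91/10; d'=(26−3·-4/5)/(91/10)=284/91
back: M2=284/91
back: M1=-4/5−3/10·284/91=-158/91
M: M0=0, M1=-158/91, M2=284/91, M3=0
seg 0: a=4, c=M0/2=0, d=(M1−M0)/(6·2)=-79/546, b=Δ0−h0·(2M0+M1)/6=-115/273
seg 1: a=2, c=M1/2=-79/91, d=(M2−M1)/(6·3)=17/63, b=Δ1−h1·(2M1+M2)/6=-589/273
seg 2: a=-5, c=M2/2=142/91, d=(M3−M2)/(6·2)=-71/273, b=Δ2−h2·(2M2+M3)/6=-22/273
t_q=6 → seg 2, τ=1; S=-5+-22/273·τ+142/91·τ²+-71/273·τ³=-344/91

  seg 0: a=4 b=-115/273 c=0 d=-79/546
  seg 1: a=2 b=-589/273 c=-79/91 d=17/63
  seg 2: a=-5 b=-22/273 c=142/91 d=-71/273
S(6) = -344/91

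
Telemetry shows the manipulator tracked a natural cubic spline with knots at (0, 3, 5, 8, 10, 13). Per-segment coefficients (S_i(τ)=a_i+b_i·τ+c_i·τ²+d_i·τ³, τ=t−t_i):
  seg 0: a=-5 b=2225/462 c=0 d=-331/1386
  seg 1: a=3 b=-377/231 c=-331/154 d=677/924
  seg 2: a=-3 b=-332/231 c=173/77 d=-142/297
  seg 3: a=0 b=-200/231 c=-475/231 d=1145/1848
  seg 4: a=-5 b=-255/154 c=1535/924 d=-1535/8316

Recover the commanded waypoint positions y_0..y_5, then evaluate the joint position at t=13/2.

y_0 = S_0(0) = a_0 = -5
y_1 = S_1(0) = a_1 = 3
y_2 = S_2(0) = a_2 = -3
y_3 = S_3(0) = a_3 = 0
y_4 = S_4(0) = a_4 = -5
y_5 = S_4(3) = 0
t_q=13/2 is in segment 2 (τ=3/2); S_2(τ)=-12/7

y_0=-5 y_1=3 y_2=-3 y_3=0 y_4=-5 y_5=0
S(13/2) = -12/7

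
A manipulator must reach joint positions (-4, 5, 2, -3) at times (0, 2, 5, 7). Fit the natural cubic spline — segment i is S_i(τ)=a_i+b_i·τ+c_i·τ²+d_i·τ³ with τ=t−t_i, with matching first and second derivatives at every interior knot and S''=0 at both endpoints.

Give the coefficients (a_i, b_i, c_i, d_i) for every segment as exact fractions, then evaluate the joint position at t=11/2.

  seg 0: a=-4 b=1021/182 c=0 d=-101/364
  seg 1: a=5 b=415/182 c=-303/182 d=4/21
  seg 2: a=2 b=-467/182 c=9/182 d=-3/364
S(11/2) = 303/416

Δ: Δ0=9/2, Δ1=-1, Δ2=-5/2
row 1: diag=10, rhs=-33; c'=3/10, d'=-33/10
row 2: denom=10−3·3/10=91/10; d'=(-9−3·-33/10)/(91/10)=9/91
back: M2=9/91
back: M1=-33/10−3/10·9/91=-303/91
M: M0=0, M1=-303/91, M2=9/91, M3=0
seg 0: a=-4, c=M0/2=0, d=(M1−M0)/(6·2)=-101/364, b=Δ0−h0·(2M0+M1)/6=1021/182
seg 1: a=5, c=M1/2=-303/182, d=(M2−M1)/(6·3)=4/21, b=Δ1−h1·(2M1+M2)/6=415/182
seg 2: a=2, c=M2/2=9/182, d=(M3−M2)/(6·2)=-3/364, b=Δ2−h2·(2M2+M3)/6=-467/182
t_q=11/2 → seg 2, τ=1/2; S=2+-467/182·τ+9/182·τ²+-3/364·τ³=303/416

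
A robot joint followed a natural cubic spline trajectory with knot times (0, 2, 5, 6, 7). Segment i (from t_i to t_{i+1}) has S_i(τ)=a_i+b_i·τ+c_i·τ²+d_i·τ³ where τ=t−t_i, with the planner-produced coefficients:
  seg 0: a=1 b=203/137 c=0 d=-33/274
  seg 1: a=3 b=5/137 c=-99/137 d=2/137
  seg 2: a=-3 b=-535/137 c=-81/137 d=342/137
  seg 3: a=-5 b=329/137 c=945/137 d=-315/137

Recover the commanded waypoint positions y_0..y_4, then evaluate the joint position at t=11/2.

y_0=1 y_1=3 y_2=-3 y_3=-5 y_4=2
S(11/2) = -656/137

y_0 = S_0(0) = a_0 = 1
y_1 = S_1(0) = a_1 = 3
y_2 = S_2(0) = a_2 = -3
y_3 = S_3(0) = a_3 = -5
y_4 = S_3(1) = 2
t_q=11/2 is in segment 2 (τ=1/2); S_2(τ)=-656/137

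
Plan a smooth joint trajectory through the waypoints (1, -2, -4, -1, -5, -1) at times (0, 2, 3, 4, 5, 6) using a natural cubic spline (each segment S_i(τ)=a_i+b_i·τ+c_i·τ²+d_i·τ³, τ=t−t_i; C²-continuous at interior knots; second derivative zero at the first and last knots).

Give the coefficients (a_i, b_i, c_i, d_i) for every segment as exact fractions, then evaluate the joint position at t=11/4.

Δ: Δ0=-3/2, Δ1=-2, Δ2=3, Δ3=-4, Δ4=4
row 1: diag=6, rhs=-3; c'=1/6, d'=-1/2
row 2: denom=4−1·1/6=23/6; d'=(30−1·-1/2)/(23/6)=183/23
row 3: denom=4−1·6/23=86/23; d'=(-42−1·183/23)/(86/23)=-1149/86
row 4: denom=4−1·23/86=321/86; d'=(48−1·-1149/86)/(321/86)=1759/107
back: M4=1759/107
back: M3=-1149/86−23/86·1759/107=-1900/107
back: M2=183/23−6/23·-1900/107=1347/107
back: M1=-1/2−1/6·1347/107=-278/107
M: M0=0, M1=-278/107, M2=1347/107, M3=-1900/107, M4=1759/107, M5=0
seg 0: a=1, c=M0/2=0, d=(M1−M0)/(6·2)=-139/642, b=Δ0−h0·(2M0+M1)/6=-407/642
seg 1: a=-2, c=M1/2=-139/107, d=(M2−M1)/(6·1)=1625/642, b=Δ1−h1·(2M1+M2)/6=-2075/642
seg 2: a=-4, c=M2/2=1347/214, d=(M3−M2)/(6·1)=-3247/642, b=Δ2−h2·(2M2+M3)/6=566/321
seg 3: a=-1, c=M3/2=-950/107, d=(M4−M3)/(6·1)=3659/642, b=Δ3−h3·(2M3+M4)/6=-527/642
seg 4: a=-5, c=M4/2=1759/214, d=(M5−M4)/(6·1)=-1759/642, b=Δ4−h4·(2M4+M5)/6=-475/321
t_q=11/4 → seg 1, τ=3/4; S=-2+-2075/642·τ+-139/107·τ²+1625/642·τ³=-55975/13696

  seg 0: a=1 b=-407/642 c=0 d=-139/642
  seg 1: a=-2 b=-2075/642 c=-139/107 d=1625/642
  seg 2: a=-4 b=566/321 c=1347/214 d=-3247/642
  seg 3: a=-1 b=-527/642 c=-950/107 d=3659/642
  seg 4: a=-5 b=-475/321 c=1759/214 d=-1759/642
S(11/4) = -55975/13696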